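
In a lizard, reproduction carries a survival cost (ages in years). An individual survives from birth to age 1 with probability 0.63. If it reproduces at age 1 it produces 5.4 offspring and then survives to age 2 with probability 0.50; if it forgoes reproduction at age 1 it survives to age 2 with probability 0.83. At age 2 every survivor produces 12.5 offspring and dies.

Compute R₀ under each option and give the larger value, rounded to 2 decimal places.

breed at age 1: R₀ = 0.63 × (5.4 + 0.50 × 12.5) = 0.63 × 11.6500 = 7.3395
delay to age 2: R₀ = 0.63 × (0.83 × 12.5) = 0.63 × 10.3750 = 6.5362
Higher: breed at age 1 (7.3395).

7.34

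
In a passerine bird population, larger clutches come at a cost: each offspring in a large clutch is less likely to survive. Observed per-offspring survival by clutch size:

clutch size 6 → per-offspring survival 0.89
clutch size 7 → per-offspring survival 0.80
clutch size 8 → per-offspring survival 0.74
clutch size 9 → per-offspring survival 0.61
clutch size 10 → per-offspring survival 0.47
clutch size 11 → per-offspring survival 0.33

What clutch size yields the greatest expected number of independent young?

Expected independent young = c × s(c):
  c=6: 6 × 0.89 = 5.340
  c=7: 7 × 0.80 = 5.600
  c=8: 8 × 0.74 = 5.920
  c=9: 9 × 0.61 = 5.490
  c=10: 10 × 0.47 = 4.700
  c=11: 11 × 0.33 = 3.630
Maximum at c = 8 (5.920 independent young).

8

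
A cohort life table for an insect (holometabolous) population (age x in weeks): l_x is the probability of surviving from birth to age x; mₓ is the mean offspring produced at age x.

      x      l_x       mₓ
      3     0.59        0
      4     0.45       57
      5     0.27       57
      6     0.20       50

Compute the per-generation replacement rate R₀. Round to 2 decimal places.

51.04

R₀ = Σ l_x mₓ:
  age 3: 0.59 × 0 = 0.0000
  age 4: 0.45 × 57 = 25.6500
  age 5: 0.27 × 57 = 15.3900
  age 6: 0.20 × 50 = 10.0000
R₀ = 0.0000 + 25.6500 + 15.3900 + 10.0000 = 51.0400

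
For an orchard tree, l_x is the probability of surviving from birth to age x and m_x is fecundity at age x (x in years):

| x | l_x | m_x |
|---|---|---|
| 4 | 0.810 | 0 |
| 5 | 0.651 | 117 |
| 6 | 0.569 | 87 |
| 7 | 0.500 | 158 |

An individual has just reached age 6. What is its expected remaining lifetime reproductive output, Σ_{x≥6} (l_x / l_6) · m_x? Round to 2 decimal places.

225.84

l_6 = 0.569. Conditional survival from age 6 to x is l_x / l_6.
  x=6: (0.569/0.569) × 87 = 87.0000
  x=7: (0.500/0.569) × 158 = 138.8401
Sum = 87.0000 + 138.8401 = 225.8401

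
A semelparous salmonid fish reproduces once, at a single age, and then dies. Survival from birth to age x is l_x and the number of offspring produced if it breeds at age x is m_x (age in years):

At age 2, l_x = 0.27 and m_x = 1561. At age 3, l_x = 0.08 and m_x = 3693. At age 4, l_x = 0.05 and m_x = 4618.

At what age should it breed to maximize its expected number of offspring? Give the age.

Expected offspring if breeding at age x = l_x × m_x:
  age 2: 0.27 × 1561 = 421.470
  age 3: 0.08 × 3693 = 295.440
  age 4: 0.05 × 4618 = 230.900
Maximum at age 2 (421.470).

2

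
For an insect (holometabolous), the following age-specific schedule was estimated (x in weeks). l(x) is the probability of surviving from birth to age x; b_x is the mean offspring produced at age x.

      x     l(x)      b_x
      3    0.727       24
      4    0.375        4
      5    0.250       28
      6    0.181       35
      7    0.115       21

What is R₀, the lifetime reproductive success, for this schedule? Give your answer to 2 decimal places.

34.70

R₀ = Σ l(x) b_x:
  age 3: 0.727 × 24 = 17.4480
  age 4: 0.375 × 4 = 1.5000
  age 5: 0.250 × 28 = 7.0000
  age 6: 0.181 × 35 = 6.3350
  age 7: 0.115 × 21 = 2.4150
R₀ = 17.4480 + 1.5000 + 7.0000 + 6.3350 + 2.4150 = 34.6980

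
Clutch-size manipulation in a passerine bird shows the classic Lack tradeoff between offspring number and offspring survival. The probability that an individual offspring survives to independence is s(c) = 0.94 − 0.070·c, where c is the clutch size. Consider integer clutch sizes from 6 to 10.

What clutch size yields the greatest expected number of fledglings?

Expected fledglings = c × s(c):
  c=6: 6 × 0.520 = 3.120
  c=7: 7 × 0.450 = 3.150
  c=8: 8 × 0.380 = 3.040
  c=9: 9 × 0.310 = 2.790
  c=10: 10 × 0.240 = 2.400
Maximum at c = 7 (3.150 fledglings).

7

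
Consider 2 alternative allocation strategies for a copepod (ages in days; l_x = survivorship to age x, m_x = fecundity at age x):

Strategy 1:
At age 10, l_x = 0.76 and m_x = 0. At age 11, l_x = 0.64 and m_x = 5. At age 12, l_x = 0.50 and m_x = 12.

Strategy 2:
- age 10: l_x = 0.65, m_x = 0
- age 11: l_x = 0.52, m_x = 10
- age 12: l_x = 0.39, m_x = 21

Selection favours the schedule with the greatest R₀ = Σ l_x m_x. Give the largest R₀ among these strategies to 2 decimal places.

13.39

Strategy 1: R₀ = 0.76×0 + 0.64×5 + 0.50×12 = 9.2000
Strategy 2: R₀ = 0.65×0 + 0.52×10 + 0.39×21 = 13.3900
Highest R₀: strategy 2 with 13.3900.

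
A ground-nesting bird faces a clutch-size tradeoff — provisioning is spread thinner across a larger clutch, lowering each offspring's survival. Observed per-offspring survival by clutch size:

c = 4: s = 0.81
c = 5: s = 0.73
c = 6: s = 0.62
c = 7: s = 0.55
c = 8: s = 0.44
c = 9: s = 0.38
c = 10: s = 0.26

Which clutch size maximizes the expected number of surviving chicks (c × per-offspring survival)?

7

Expected surviving chicks = c × s(c):
  c=4: 4 × 0.81 = 3.240
  c=5: 5 × 0.73 = 3.650
  c=6: 6 × 0.62 = 3.720
  c=7: 7 × 0.55 = 3.850
  c=8: 8 × 0.44 = 3.520
  c=9: 9 × 0.38 = 3.420
  c=10: 10 × 0.26 = 2.600
Maximum at c = 7 (3.850 surviving chicks).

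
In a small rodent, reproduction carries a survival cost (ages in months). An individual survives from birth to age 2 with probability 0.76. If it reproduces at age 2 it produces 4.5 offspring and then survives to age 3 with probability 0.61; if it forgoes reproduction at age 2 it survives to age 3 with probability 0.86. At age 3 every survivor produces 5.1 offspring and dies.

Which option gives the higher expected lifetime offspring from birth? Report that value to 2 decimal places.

5.78

breed at age 2: R₀ = 0.76 × (4.5 + 0.61 × 5.1) = 0.76 × 7.6110 = 5.7844
delay to age 3: R₀ = 0.76 × (0.86 × 5.1) = 0.76 × 4.3860 = 3.3334
Higher: breed at age 2 (5.7844).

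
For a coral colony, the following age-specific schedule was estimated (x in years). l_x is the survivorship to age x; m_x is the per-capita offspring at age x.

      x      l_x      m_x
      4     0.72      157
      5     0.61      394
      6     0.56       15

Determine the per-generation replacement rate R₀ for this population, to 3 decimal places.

R₀ = Σ l_x m_x:
  age 4: 0.72 × 157 = 113.0400
  age 5: 0.61 × 394 = 240.3400
  age 6: 0.56 × 15 = 8.4000
R₀ = 113.0400 + 240.3400 + 8.4000 = 361.7800

361.780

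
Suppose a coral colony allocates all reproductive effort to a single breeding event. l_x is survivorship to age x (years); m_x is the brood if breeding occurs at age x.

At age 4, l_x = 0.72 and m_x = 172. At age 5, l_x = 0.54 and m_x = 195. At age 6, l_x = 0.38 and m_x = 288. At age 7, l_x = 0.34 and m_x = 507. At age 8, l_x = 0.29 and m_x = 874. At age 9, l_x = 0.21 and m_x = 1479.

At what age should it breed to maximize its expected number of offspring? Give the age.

9

Expected offspring if breeding at age x = l_x × m_x:
  age 4: 0.72 × 172 = 123.840
  age 5: 0.54 × 195 = 105.300
  age 6: 0.38 × 288 = 109.440
  age 7: 0.34 × 507 = 172.380
  age 8: 0.29 × 874 = 253.460
  age 9: 0.21 × 1479 = 310.590
Maximum at age 9 (310.590).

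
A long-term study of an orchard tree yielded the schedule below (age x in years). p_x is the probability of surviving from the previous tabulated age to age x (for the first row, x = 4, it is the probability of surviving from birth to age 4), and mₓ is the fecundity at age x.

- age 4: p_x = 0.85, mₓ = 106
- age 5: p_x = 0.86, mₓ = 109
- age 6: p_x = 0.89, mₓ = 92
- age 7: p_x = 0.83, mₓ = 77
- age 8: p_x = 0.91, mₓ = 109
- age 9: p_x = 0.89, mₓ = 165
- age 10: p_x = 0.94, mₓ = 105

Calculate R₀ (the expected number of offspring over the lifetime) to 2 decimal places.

Survivorship from birth: l_x = p_4·p_5·…·p_x.
  l_4 = 0.85000
  l_5 = 0.73100
  l_6 = 0.65059
  l_7 = 0.53999
  l_8 = 0.49139
  l_9 = 0.43734
  l_10 = 0.41110
R₀ = Σ l_x mₓ:
  age 4: 0.85000 × 106 = 90.1000
  age 5: 0.73100 × 109 = 79.6790
  age 6: 0.65059 × 92 = 59.8543
  age 7: 0.53999 × 77 = 41.5792
  age 8: 0.49139 × 109 = 53.5615
  age 9: 0.43734 × 165 = 72.1611
  age 10: 0.41110 × 105 = 43.1655
R₀ = 90.1000 + 79.6790 + 59.8543 + 41.5792 + 53.5615 + 72.1611 + 43.1655 = 440.1006

440.10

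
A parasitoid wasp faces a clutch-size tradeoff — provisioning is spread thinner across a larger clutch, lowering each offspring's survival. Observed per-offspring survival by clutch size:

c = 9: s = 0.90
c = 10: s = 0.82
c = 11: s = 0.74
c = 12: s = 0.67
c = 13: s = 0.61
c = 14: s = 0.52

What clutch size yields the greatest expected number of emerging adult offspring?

10

Expected emerging adult offspring = c × s(c):
  c=9: 9 × 0.90 = 8.100
  c=10: 10 × 0.82 = 8.200
  c=11: 11 × 0.74 = 8.140
  c=12: 12 × 0.67 = 8.040
  c=13: 13 × 0.61 = 7.930
  c=14: 14 × 0.52 = 7.280
Maximum at c = 10 (8.200 emerging adult offspring).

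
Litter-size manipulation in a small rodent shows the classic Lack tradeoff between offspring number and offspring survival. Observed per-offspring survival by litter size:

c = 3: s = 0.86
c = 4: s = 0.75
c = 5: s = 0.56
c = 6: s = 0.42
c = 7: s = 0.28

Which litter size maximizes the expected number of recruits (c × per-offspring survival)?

4

Expected recruits = c × s(c):
  c=3: 3 × 0.86 = 2.580
  c=4: 4 × 0.75 = 3.000
  c=5: 5 × 0.56 = 2.800
  c=6: 6 × 0.42 = 2.520
  c=7: 7 × 0.28 = 1.960
Maximum at c = 4 (3.000 recruits).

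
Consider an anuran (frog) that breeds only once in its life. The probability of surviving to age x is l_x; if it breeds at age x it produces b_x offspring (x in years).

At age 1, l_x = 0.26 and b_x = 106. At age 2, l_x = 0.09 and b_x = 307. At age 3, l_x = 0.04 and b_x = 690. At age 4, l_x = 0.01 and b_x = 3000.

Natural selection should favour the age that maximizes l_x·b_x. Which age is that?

Expected offspring if breeding at age x = l_x × b_x:
  age 1: 0.26 × 106 = 27.560
  age 2: 0.09 × 307 = 27.630
  age 3: 0.04 × 690 = 27.600
  age 4: 0.01 × 3000 = 30.000
Maximum at age 4 (30.000).

4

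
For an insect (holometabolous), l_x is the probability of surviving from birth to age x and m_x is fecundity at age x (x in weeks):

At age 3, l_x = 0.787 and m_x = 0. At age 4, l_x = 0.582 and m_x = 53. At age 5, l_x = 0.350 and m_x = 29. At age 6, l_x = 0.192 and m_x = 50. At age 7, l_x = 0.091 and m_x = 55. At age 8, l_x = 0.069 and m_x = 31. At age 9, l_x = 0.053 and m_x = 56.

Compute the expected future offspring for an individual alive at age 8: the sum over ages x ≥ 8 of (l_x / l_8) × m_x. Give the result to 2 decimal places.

74.01

l_8 = 0.069. Conditional survival from age 8 to x is l_x / l_8.
  x=8: (0.069/0.069) × 31 = 31.0000
  x=9: (0.053/0.069) × 56 = 43.0145
Sum = 31.0000 + 43.0145 = 74.0145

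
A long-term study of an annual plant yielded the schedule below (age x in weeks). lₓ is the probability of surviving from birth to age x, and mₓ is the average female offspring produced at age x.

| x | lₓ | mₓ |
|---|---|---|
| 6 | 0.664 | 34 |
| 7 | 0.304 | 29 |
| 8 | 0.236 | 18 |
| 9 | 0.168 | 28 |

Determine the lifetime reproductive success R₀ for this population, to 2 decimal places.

R₀ = Σ lₓ mₓ:
  age 6: 0.664 × 34 = 22.5760
  age 7: 0.304 × 29 = 8.8160
  age 8: 0.236 × 18 = 4.2480
  age 9: 0.168 × 28 = 4.7040
R₀ = 22.5760 + 8.8160 + 4.2480 + 4.7040 = 40.3440

40.34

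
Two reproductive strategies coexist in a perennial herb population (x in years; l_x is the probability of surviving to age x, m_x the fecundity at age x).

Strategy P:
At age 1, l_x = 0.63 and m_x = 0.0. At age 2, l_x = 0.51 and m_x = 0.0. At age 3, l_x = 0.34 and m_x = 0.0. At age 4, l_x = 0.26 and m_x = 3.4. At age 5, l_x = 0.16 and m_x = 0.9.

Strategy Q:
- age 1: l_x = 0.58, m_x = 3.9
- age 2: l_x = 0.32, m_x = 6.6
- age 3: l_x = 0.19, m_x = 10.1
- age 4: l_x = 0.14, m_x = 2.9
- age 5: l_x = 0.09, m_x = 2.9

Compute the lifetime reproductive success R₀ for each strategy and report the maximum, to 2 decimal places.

Strategy P: R₀ = 0.63×0.0 + 0.51×0.0 + 0.34×0.0 + 0.26×3.4 + 0.16×0.9 = 1.0280
Strategy Q: R₀ = 0.58×3.9 + 0.32×6.6 + 0.19×10.1 + 0.14×2.9 + 0.09×2.9 = 6.9600
Highest R₀: strategy Q with 6.9600.

6.96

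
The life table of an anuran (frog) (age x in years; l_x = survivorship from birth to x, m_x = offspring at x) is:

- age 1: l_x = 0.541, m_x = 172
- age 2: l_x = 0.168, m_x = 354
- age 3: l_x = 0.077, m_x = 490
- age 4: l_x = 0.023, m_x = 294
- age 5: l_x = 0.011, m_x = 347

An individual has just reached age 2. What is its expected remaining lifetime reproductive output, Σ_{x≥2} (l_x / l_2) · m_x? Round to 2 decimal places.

l_2 = 0.168. Conditional survival from age 2 to x is l_x / l_2.
  x=2: (0.168/0.168) × 354 = 354.0000
  x=3: (0.077/0.168) × 490 = 224.5833
  x=4: (0.023/0.168) × 294 = 40.2500
  x=5: (0.011/0.168) × 347 = 22.7202
Sum = 354.0000 + 224.5833 + 40.2500 + 22.7202 = 641.5536

641.55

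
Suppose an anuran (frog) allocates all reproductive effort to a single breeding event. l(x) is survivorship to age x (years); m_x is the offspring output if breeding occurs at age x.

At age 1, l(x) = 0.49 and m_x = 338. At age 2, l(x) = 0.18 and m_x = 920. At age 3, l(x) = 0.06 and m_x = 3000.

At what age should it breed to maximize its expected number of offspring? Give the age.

Expected offspring if breeding at age x = l(x) × m_x:
  age 1: 0.49 × 338 = 165.620
  age 2: 0.18 × 920 = 165.600
  age 3: 0.06 × 3000 = 180.000
Maximum at age 3 (180.000).

3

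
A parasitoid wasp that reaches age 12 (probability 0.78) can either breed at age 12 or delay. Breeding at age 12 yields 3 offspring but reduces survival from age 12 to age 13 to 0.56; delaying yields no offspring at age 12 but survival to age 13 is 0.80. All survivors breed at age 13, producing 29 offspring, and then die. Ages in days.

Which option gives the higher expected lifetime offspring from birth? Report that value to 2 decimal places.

breed at age 12: R₀ = 0.78 × (3 + 0.56 × 29) = 0.78 × 19.2400 = 15.0072
delay to age 13: R₀ = 0.78 × (0.80 × 29) = 0.78 × 23.2000 = 18.0960
Higher: delay to age 13 (18.0960).

18.10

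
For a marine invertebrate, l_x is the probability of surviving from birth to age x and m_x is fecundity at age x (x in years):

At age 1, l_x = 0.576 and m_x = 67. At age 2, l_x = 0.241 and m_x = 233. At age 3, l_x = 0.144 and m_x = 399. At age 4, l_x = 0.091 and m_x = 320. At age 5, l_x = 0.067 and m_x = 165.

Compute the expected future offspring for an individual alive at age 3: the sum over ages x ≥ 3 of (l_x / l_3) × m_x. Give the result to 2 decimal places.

677.99

l_3 = 0.144. Conditional survival from age 3 to x is l_x / l_3.
  x=3: (0.144/0.144) × 399 = 399.0000
  x=4: (0.091/0.144) × 320 = 202.2222
  x=5: (0.067/0.144) × 165 = 76.7708
Sum = 399.0000 + 202.2222 + 76.7708 = 677.9931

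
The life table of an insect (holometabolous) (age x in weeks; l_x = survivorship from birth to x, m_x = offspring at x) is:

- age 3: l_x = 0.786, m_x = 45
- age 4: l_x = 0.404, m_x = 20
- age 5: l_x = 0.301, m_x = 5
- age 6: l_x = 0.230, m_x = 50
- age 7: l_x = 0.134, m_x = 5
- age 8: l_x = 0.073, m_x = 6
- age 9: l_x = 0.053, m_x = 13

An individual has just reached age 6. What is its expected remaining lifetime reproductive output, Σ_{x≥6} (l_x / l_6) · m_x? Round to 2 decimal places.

l_6 = 0.230. Conditional survival from age 6 to x is l_x / l_6.
  x=6: (0.230/0.230) × 50 = 50.0000
  x=7: (0.134/0.230) × 5 = 2.9130
  x=8: (0.073/0.230) × 6 = 1.9043
  x=9: (0.053/0.230) × 13 = 2.9957
Sum = 50.0000 + 2.9130 + 1.9043 + 2.9957 = 57.8130

57.81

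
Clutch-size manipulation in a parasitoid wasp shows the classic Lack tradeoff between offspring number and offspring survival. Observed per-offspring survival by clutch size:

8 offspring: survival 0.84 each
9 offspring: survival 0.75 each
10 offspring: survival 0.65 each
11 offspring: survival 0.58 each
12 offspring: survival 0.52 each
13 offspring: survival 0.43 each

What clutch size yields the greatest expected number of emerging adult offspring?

Expected emerging adult offspring = c × s(c):
  c=8: 8 × 0.84 = 6.720
  c=9: 9 × 0.75 = 6.750
  c=10: 10 × 0.65 = 6.500
  c=11: 11 × 0.58 = 6.380
  c=12: 12 × 0.52 = 6.240
  c=13: 13 × 0.43 = 5.590
Maximum at c = 9 (6.750 emerging adult offspring).

9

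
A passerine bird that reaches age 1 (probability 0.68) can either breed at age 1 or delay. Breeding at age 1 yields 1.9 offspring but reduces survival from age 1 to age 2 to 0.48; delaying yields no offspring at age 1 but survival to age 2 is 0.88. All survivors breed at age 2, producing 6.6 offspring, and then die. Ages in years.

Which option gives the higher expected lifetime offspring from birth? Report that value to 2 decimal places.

3.95

breed at age 1: R₀ = 0.68 × (1.9 + 0.48 × 6.6) = 0.68 × 5.0680 = 3.4462
delay to age 2: R₀ = 0.68 × (0.88 × 6.6) = 0.68 × 5.8080 = 3.9494
Higher: delay to age 2 (3.9494).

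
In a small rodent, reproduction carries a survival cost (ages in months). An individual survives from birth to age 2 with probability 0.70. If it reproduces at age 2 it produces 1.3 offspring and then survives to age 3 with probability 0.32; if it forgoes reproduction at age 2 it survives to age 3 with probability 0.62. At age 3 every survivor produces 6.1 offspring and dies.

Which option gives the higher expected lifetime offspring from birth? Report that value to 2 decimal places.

breed at age 2: R₀ = 0.70 × (1.3 + 0.32 × 6.1) = 0.70 × 3.2520 = 2.2764
delay to age 3: R₀ = 0.70 × (0.62 × 6.1) = 0.70 × 3.7820 = 2.6474
Higher: delay to age 3 (2.6474).

2.65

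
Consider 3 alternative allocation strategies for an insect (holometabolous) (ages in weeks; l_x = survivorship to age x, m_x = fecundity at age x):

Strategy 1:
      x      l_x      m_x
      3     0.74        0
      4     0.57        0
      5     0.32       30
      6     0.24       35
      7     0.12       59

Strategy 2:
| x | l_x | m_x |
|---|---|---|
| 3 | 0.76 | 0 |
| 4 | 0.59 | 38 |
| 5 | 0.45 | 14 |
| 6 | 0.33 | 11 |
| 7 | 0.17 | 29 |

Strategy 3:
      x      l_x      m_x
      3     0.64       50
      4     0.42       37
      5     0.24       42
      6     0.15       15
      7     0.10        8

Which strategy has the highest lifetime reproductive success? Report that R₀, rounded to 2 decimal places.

60.67

Strategy 1: R₀ = 0.74×0 + 0.57×0 + 0.32×30 + 0.24×35 + 0.12×59 = 25.0800
Strategy 2: R₀ = 0.76×0 + 0.59×38 + 0.45×14 + 0.33×11 + 0.17×29 = 37.2800
Strategy 3: R₀ = 0.64×50 + 0.42×37 + 0.24×42 + 0.15×15 + 0.10×8 = 60.6700
Highest R₀: strategy 3 with 60.6700.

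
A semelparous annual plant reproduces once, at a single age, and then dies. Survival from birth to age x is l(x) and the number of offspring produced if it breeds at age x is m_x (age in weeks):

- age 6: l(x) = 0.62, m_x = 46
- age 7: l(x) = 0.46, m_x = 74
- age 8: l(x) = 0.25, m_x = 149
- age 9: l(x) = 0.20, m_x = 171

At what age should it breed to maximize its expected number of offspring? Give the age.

8

Expected offspring if breeding at age x = l(x) × m_x:
  age 6: 0.62 × 46 = 28.520
  age 7: 0.46 × 74 = 34.040
  age 8: 0.25 × 149 = 37.250
  age 9: 0.20 × 171 = 34.200
Maximum at age 8 (37.250).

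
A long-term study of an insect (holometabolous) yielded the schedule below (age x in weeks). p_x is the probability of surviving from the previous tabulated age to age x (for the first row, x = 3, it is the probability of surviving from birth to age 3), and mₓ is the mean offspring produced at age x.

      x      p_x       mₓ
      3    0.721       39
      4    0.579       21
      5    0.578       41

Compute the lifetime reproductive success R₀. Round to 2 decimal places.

46.78

Survivorship from birth: l_x = p_3·p_4·…·p_x.
  l_3 = 0.72100
  l_4 = 0.41746
  l_5 = 0.24129
R₀ = Σ l_x mₓ:
  age 3: 0.72100 × 39 = 28.1190
  age 4: 0.41746 × 21 = 8.7667
  age 5: 0.24129 × 41 = 9.8929
R₀ = 28.1190 + 8.7667 + 9.8929 = 46.7785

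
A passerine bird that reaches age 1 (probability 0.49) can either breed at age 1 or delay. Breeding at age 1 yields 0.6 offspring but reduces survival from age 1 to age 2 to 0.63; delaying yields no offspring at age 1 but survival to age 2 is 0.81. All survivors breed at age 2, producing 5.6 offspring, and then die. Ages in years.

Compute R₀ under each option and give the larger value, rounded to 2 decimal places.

2.22

breed at age 1: R₀ = 0.49 × (0.6 + 0.63 × 5.6) = 0.49 × 4.1280 = 2.0227
delay to age 2: R₀ = 0.49 × (0.81 × 5.6) = 0.49 × 4.5360 = 2.2226
Higher: delay to age 2 (2.2226).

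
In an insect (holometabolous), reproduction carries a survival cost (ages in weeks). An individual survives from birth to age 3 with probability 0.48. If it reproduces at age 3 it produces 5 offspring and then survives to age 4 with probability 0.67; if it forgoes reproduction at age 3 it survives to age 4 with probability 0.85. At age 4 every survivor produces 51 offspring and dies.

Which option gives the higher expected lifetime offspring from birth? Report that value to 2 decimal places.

20.81

breed at age 3: R₀ = 0.48 × (5 + 0.67 × 51) = 0.48 × 39.1700 = 18.8016
delay to age 4: R₀ = 0.48 × (0.85 × 51) = 0.48 × 43.3500 = 20.8080
Higher: delay to age 4 (20.8080).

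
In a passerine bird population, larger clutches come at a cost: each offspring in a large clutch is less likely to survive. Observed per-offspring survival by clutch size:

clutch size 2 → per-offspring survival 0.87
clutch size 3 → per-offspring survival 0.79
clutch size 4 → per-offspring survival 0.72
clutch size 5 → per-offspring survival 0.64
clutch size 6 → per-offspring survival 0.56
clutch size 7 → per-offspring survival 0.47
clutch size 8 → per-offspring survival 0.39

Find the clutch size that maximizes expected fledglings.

6

Expected fledglings = c × s(c):
  c=2: 2 × 0.87 = 1.740
  c=3: 3 × 0.79 = 2.370
  c=4: 4 × 0.72 = 2.880
  c=5: 5 × 0.64 = 3.200
  c=6: 6 × 0.56 = 3.360
  c=7: 7 × 0.47 = 3.290
  c=8: 8 × 0.39 = 3.120
Maximum at c = 6 (3.360 fledglings).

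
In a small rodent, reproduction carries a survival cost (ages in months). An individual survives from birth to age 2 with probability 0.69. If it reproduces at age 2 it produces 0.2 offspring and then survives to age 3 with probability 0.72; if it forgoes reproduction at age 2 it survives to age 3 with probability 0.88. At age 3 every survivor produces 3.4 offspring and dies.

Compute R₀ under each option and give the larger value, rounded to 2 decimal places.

2.06

breed at age 2: R₀ = 0.69 × (0.2 + 0.72 × 3.4) = 0.69 × 2.6480 = 1.8271
delay to age 3: R₀ = 0.69 × (0.88 × 3.4) = 0.69 × 2.9920 = 2.0645
Higher: delay to age 3 (2.0645).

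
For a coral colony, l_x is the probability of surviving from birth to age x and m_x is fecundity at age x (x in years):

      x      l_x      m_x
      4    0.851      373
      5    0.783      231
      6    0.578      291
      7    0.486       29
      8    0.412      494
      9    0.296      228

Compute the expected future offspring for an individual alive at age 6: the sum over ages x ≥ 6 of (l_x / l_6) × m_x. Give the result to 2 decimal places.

l_6 = 0.578. Conditional survival from age 6 to x is l_x / l_6.
  x=6: (0.578/0.578) × 291 = 291.0000
  x=7: (0.486/0.578) × 29 = 24.3841
  x=8: (0.412/0.578) × 494 = 352.1246
  x=9: (0.296/0.578) × 228 = 116.7612
Sum = 291.0000 + 24.3841 + 352.1246 + 116.7612 = 784.2699

784.27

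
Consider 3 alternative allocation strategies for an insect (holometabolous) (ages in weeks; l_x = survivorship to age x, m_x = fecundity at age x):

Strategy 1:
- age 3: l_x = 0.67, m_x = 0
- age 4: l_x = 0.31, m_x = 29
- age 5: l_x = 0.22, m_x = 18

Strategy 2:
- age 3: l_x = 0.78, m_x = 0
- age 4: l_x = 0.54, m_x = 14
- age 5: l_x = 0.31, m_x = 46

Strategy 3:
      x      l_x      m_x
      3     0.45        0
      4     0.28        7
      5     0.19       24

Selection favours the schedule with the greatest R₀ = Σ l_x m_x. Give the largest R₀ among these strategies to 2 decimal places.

Strategy 1: R₀ = 0.67×0 + 0.31×29 + 0.22×18 = 12.9500
Strategy 2: R₀ = 0.78×0 + 0.54×14 + 0.31×46 = 21.8200
Strategy 3: R₀ = 0.45×0 + 0.28×7 + 0.19×24 = 6.5200
Highest R₀: strategy 2 with 21.8200.

21.82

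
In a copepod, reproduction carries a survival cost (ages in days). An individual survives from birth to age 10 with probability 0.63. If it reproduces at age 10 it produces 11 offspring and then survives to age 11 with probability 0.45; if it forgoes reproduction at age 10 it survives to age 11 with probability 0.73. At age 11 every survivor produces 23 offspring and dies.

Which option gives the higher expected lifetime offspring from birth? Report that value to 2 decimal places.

13.45

breed at age 10: R₀ = 0.63 × (11 + 0.45 × 23) = 0.63 × 21.3500 = 13.4505
delay to age 11: R₀ = 0.63 × (0.73 × 23) = 0.63 × 16.7900 = 10.5777
Higher: breed at age 10 (13.4505).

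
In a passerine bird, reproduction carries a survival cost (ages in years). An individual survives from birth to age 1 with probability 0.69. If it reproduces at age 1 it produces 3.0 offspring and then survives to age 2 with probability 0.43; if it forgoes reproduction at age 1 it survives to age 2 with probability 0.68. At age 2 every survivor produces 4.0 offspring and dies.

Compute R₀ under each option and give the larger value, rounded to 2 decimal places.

3.26

breed at age 1: R₀ = 0.69 × (3.0 + 0.43 × 4.0) = 0.69 × 4.7200 = 3.2568
delay to age 2: R₀ = 0.69 × (0.68 × 4.0) = 0.69 × 2.7200 = 1.8768
Higher: breed at age 1 (3.2568).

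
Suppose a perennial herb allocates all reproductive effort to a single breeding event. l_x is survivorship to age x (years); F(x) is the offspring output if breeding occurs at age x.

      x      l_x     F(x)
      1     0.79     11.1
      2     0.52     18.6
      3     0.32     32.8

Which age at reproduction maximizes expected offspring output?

3

Expected offspring if breeding at age x = l_x × F(x):
  age 1: 0.79 × 11.1 = 8.769
  age 2: 0.52 × 18.6 = 9.672
  age 3: 0.32 × 32.8 = 10.496
Maximum at age 3 (10.496).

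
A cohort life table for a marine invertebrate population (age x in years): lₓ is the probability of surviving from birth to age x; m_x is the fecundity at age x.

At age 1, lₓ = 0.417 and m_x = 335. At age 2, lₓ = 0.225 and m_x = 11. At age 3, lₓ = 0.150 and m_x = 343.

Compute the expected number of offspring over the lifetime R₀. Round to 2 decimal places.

R₀ = Σ lₓ m_x:
  age 1: 0.417 × 335 = 139.6950
  age 2: 0.225 × 11 = 2.4750
  age 3: 0.150 × 343 = 51.4500
R₀ = 139.6950 + 2.4750 + 51.4500 = 193.6200

193.62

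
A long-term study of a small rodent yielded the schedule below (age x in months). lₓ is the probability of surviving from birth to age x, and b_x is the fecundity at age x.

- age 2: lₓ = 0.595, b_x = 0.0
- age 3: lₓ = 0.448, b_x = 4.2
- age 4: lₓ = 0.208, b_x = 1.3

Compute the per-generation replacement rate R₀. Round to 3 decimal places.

2.152

R₀ = Σ lₓ b_x:
  age 2: 0.595 × 0.0 = 0.0000
  age 3: 0.448 × 4.2 = 1.8816
  age 4: 0.208 × 1.3 = 0.2704
R₀ = 0.0000 + 1.8816 + 0.2704 = 2.1520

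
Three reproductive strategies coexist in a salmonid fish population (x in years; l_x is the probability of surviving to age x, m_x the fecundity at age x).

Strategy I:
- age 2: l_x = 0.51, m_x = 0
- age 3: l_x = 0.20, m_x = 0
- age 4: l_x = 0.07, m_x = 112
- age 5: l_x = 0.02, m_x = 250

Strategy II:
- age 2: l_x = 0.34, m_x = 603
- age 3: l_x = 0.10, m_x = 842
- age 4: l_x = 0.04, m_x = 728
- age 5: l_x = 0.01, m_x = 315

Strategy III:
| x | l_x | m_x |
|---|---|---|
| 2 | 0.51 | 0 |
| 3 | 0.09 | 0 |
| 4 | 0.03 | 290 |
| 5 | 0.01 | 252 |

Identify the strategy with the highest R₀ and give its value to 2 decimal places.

Strategy I: R₀ = 0.51×0 + 0.20×0 + 0.07×112 + 0.02×250 = 12.8400
Strategy II: R₀ = 0.34×603 + 0.10×842 + 0.04×728 + 0.01×315 = 321.4900
Strategy III: R₀ = 0.51×0 + 0.09×0 + 0.03×290 + 0.01×252 = 11.2200
Highest R₀: strategy II with 321.4900.

321.49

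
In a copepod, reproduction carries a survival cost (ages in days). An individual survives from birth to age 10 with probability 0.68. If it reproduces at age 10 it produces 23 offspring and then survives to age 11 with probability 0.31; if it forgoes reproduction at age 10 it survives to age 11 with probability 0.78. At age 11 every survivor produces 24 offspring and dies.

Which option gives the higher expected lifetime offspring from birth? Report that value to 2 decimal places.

20.70

breed at age 10: R₀ = 0.68 × (23 + 0.31 × 24) = 0.68 × 30.4400 = 20.6992
delay to age 11: R₀ = 0.68 × (0.78 × 24) = 0.68 × 18.7200 = 12.7296
Higher: breed at age 10 (20.6992).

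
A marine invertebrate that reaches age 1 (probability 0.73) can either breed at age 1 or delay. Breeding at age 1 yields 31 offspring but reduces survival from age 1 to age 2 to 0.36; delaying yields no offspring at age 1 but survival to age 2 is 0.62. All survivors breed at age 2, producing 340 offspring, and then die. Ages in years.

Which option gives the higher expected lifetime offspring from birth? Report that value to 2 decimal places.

breed at age 1: R₀ = 0.73 × (31 + 0.36 × 340) = 0.73 × 153.4000 = 111.9820
delay to age 2: R₀ = 0.73 × (0.62 × 340) = 0.73 × 210.8000 = 153.8840
Higher: delay to age 2 (153.8840).

153.88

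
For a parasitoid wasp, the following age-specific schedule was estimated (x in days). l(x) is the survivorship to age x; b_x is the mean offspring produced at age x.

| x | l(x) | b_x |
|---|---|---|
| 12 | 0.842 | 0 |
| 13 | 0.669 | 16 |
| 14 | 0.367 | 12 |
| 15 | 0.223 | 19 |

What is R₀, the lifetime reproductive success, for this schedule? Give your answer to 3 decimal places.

19.345

R₀ = Σ l(x) b_x:
  age 12: 0.842 × 0 = 0.0000
  age 13: 0.669 × 16 = 10.7040
  age 14: 0.367 × 12 = 4.4040
  age 15: 0.223 × 19 = 4.2370
R₀ = 0.0000 + 10.7040 + 4.4040 + 4.2370 = 19.3450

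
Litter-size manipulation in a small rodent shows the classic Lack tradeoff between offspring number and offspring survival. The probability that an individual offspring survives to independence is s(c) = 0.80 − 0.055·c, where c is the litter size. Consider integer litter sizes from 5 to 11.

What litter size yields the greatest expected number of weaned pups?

7

Expected weaned pups = c × s(c):
  c=5: 5 × 0.525 = 2.625
  c=6: 6 × 0.470 = 2.820
  c=7: 7 × 0.415 = 2.905
  c=8: 8 × 0.360 = 2.880
  c=9: 9 × 0.305 = 2.745
  c=10: 10 × 0.250 = 2.500
  c=11: 11 × 0.195 = 2.145
Maximum at c = 7 (2.905 weaned pups).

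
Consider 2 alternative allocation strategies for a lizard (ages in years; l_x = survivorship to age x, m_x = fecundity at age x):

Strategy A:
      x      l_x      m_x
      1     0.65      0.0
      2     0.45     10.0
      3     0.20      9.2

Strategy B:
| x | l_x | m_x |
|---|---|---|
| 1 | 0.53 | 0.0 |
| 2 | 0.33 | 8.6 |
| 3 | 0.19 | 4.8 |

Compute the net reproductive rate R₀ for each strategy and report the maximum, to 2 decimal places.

Strategy A: R₀ = 0.65×0.0 + 0.45×10.0 + 0.20×9.2 = 6.3400
Strategy B: R₀ = 0.53×0.0 + 0.33×8.6 + 0.19×4.8 = 3.7500
Highest R₀: strategy A with 6.3400.

6.34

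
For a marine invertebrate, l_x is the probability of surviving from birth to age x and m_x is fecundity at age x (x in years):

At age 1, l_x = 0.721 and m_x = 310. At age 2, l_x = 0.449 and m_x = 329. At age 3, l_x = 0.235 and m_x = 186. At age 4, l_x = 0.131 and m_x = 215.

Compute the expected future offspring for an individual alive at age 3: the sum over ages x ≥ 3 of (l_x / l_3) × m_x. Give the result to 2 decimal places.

l_3 = 0.235. Conditional survival from age 3 to x is l_x / l_3.
  x=3: (0.235/0.235) × 186 = 186.0000
  x=4: (0.131/0.235) × 215 = 119.8511
Sum = 186.0000 + 119.8511 = 305.8511

305.85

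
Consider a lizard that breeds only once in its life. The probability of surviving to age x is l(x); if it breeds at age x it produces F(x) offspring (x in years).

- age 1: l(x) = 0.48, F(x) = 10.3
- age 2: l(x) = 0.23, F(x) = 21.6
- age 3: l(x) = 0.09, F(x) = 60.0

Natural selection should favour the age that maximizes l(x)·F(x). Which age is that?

Expected offspring if breeding at age x = l(x) × F(x):
  age 1: 0.48 × 10.3 = 4.944
  age 2: 0.23 × 21.6 = 4.968
  age 3: 0.09 × 60.0 = 5.400
Maximum at age 3 (5.400).

3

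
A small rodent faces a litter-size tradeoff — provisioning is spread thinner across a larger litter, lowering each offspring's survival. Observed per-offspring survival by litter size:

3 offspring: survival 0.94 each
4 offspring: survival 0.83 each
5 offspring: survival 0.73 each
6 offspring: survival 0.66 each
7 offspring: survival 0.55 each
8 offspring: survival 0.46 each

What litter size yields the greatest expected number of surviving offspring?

Expected surviving offspring = c × s(c):
  c=3: 3 × 0.94 = 2.820
  c=4: 4 × 0.83 = 3.320
  c=5: 5 × 0.73 = 3.650
  c=6: 6 × 0.66 = 3.960
  c=7: 7 × 0.55 = 3.850
  c=8: 8 × 0.46 = 3.680
Maximum at c = 6 (3.960 surviving offspring).

6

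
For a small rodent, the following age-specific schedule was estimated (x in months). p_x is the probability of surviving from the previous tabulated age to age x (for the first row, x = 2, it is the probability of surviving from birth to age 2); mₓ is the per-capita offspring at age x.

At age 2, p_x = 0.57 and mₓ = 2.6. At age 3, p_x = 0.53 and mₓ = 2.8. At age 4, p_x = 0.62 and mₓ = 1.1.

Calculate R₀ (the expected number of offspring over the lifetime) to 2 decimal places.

Survivorship from birth: l_x = p_2·p_3·…·p_x.
  l_2 = 0.57000
  l_3 = 0.30210
  l_4 = 0.18730
R₀ = Σ l_x mₓ:
  age 2: 0.57000 × 2.6 = 1.4820
  age 3: 0.30210 × 2.8 = 0.8459
  age 4: 0.18730 × 1.1 = 0.2060
R₀ = 1.4820 + 0.8459 + 0.2060 = 2.5339

2.53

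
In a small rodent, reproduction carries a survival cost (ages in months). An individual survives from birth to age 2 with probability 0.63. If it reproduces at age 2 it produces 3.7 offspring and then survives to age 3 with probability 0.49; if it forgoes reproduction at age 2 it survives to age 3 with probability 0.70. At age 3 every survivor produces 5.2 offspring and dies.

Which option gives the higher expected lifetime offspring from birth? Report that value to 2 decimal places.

3.94

breed at age 2: R₀ = 0.63 × (3.7 + 0.49 × 5.2) = 0.63 × 6.2480 = 3.9362
delay to age 3: R₀ = 0.63 × (0.70 × 5.2) = 0.63 × 3.6400 = 2.2932
Higher: breed at age 2 (3.9362).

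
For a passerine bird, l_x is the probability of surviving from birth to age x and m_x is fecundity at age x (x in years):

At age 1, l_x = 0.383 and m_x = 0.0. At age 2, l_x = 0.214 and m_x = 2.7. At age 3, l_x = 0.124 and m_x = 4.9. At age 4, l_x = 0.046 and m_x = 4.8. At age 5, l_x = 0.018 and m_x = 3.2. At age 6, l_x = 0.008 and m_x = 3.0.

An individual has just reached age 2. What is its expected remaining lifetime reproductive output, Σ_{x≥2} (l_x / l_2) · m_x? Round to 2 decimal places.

6.95

l_2 = 0.214. Conditional survival from age 2 to x is l_x / l_2.
  x=2: (0.214/0.214) × 2.7 = 2.7000
  x=3: (0.124/0.214) × 4.9 = 2.8393
  x=4: (0.046/0.214) × 4.8 = 1.0318
  x=5: (0.018/0.214) × 3.2 = 0.2692
  x=6: (0.008/0.214) × 3.0 = 0.1121
Sum = 2.7000 + 2.8393 + 1.0318 + 0.2692 + 0.1121 = 6.9523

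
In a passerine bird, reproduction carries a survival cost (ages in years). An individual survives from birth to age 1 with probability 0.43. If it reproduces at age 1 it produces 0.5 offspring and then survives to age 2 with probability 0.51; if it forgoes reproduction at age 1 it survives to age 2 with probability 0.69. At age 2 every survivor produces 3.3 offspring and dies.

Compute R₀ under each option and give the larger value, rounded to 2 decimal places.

0.98

breed at age 1: R₀ = 0.43 × (0.5 + 0.51 × 3.3) = 0.43 × 2.1830 = 0.9387
delay to age 2: R₀ = 0.43 × (0.69 × 3.3) = 0.43 × 2.2770 = 0.9791
Higher: delay to age 2 (0.9791).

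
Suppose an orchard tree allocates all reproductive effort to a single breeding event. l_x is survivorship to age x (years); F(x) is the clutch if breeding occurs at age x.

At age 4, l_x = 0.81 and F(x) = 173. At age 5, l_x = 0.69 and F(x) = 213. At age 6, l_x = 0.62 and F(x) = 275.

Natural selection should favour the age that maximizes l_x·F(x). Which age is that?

Expected offspring if breeding at age x = l_x × F(x):
  age 4: 0.81 × 173 = 140.130
  age 5: 0.69 × 213 = 146.970
  age 6: 0.62 × 275 = 170.500
Maximum at age 6 (170.500).

6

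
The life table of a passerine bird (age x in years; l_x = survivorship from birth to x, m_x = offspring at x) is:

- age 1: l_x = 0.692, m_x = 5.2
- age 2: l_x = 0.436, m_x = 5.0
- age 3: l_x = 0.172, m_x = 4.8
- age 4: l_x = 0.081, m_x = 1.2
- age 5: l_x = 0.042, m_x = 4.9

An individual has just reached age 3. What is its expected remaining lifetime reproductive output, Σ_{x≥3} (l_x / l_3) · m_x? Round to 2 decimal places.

l_3 = 0.172. Conditional survival from age 3 to x is l_x / l_3.
  x=3: (0.172/0.172) × 4.8 = 4.8000
  x=4: (0.081/0.172) × 1.2 = 0.5651
  x=5: (0.042/0.172) × 4.9 = 1.1965
Sum = 4.8000 + 0.5651 + 1.1965 = 6.5616

6.56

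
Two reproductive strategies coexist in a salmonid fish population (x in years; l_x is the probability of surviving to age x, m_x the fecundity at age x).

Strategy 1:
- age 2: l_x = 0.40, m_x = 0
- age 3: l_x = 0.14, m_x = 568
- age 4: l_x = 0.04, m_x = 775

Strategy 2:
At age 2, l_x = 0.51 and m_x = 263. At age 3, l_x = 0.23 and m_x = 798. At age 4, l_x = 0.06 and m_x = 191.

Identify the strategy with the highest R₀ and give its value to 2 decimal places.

329.13

Strategy 1: R₀ = 0.40×0 + 0.14×568 + 0.04×775 = 110.5200
Strategy 2: R₀ = 0.51×263 + 0.23×798 + 0.06×191 = 329.1300
Highest R₀: strategy 2 with 329.1300.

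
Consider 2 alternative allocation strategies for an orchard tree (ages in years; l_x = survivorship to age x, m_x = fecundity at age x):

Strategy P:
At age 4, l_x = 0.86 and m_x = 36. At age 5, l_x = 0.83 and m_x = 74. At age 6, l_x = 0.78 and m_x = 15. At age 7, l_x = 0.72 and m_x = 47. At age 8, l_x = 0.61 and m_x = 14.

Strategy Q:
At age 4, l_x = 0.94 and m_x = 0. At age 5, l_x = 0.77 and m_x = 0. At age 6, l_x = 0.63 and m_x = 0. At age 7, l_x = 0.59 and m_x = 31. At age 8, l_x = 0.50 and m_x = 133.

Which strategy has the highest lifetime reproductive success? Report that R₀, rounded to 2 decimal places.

Strategy P: R₀ = 0.86×36 + 0.83×74 + 0.78×15 + 0.72×47 + 0.61×14 = 146.4600
Strategy Q: R₀ = 0.94×0 + 0.77×0 + 0.63×0 + 0.59×31 + 0.50×133 = 84.7900
Highest R₀: strategy P with 146.4600.

146.46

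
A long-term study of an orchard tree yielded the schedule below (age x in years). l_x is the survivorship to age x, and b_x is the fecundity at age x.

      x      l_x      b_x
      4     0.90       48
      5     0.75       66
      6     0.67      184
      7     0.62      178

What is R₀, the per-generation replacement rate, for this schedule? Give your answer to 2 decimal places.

326.34

R₀ = Σ l_x b_x:
  age 4: 0.90 × 48 = 43.2000
  age 5: 0.75 × 66 = 49.5000
  age 6: 0.67 × 184 = 123.2800
  age 7: 0.62 × 178 = 110.3600
R₀ = 43.2000 + 49.5000 + 123.2800 + 110.3600 = 326.3400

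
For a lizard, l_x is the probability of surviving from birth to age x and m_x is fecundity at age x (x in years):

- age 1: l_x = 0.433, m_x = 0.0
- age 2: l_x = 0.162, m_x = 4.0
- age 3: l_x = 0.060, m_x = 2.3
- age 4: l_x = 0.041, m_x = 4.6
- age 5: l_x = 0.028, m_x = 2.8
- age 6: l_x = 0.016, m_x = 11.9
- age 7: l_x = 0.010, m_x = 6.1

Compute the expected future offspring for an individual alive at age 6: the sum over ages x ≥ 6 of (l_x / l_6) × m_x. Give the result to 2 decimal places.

15.71

l_6 = 0.016. Conditional survival from age 6 to x is l_x / l_6.
  x=6: (0.016/0.016) × 11.9 = 11.9000
  x=7: (0.010/0.016) × 6.1 = 3.8125
Sum = 11.9000 + 3.8125 = 15.7125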